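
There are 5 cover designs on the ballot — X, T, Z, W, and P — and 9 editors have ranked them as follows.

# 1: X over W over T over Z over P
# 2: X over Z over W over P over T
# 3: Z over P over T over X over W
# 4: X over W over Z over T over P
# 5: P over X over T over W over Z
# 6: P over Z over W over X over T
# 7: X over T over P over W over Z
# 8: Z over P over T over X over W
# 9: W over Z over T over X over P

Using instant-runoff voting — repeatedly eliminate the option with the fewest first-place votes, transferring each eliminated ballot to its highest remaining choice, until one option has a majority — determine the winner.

X

Round 1: X 4, Z 2, P 2, W 1, T 0. T has the fewest and is eliminated.
Round 2: X 4, Z 2, P 2, W 1. W has the fewest and is eliminated.
Round 3: X 4, Z 3, P 2. P has the fewest and is eliminated.
Round 4: X 5, Z 4. X has a majority.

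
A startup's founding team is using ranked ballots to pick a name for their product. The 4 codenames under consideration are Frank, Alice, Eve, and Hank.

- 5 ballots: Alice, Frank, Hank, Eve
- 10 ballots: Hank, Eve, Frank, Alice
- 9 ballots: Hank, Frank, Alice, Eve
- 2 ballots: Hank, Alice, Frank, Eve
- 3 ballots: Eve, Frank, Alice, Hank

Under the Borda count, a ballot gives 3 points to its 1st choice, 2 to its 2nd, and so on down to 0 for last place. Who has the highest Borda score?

Borda scores:
  Frank: 5·2 + 10·1 + 9·2 + 2·1 + 3·2 = 46
  Alice: 5·3 + 10·0 + 9·1 + 2·2 + 3·1 = 31
  Eve: 5·0 + 10·2 + 9·0 + 2·0 + 3·3 = 29
  Hank: 5·1 + 10·3 + 9·3 + 2·3 + 3·0 = 68
Hank has the highest total.

Hank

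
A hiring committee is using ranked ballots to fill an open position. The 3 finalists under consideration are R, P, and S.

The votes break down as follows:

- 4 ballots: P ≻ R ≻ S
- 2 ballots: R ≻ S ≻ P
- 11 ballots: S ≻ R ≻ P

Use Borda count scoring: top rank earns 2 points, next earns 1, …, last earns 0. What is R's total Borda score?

Borda scores:
  R: 4·1 + 2·2 + 11·1 = 19
  P: 4·2 + 2·0 + 11·0 = 8
  S: 4·0 + 2·1 + 11·2 = 24

19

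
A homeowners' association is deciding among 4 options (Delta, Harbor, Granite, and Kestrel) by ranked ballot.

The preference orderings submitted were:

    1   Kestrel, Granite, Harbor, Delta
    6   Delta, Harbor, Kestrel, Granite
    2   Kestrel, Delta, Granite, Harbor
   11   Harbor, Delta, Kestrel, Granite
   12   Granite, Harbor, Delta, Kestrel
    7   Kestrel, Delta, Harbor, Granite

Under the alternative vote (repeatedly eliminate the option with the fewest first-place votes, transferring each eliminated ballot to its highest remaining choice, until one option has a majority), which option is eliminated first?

Round 1: Granite 12, Harbor 11, Kestrel 10, Delta 6. Delta has the fewest and is eliminated.
Round 2: Harbor 17, Granite 12, Kestrel 10. Kestrel has the fewest and is eliminated.
Round 3: Harbor 24, Granite 15. Harbor has a majority.

Delta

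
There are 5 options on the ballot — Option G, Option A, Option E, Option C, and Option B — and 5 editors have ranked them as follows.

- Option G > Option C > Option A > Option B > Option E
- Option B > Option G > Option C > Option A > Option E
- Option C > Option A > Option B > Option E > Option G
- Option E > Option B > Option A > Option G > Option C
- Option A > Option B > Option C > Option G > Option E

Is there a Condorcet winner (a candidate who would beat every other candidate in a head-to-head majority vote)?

No

Head-to-head results (5 voters total):
Option G vs Option A: Option A wins 3–2.
Option G vs Option E: Option G wins 3–2.
Option G vs Option C: Option G wins 3–2.
Option G vs Option B: Option B wins 4–1.
Option A vs Option E: Option A wins 4–1.
Option A vs Option C: Option C wins 3–2.
Option A vs Option B: Option A wins 3–2.
Option E vs Option C: Option C wins 4–1.
Option E vs Option B: Option B wins 4–1.
Option C vs Option B: Option B wins 3–2.
No candidate beats all others: Option G beats Option C beats Option A beats Option G, a majority cycle.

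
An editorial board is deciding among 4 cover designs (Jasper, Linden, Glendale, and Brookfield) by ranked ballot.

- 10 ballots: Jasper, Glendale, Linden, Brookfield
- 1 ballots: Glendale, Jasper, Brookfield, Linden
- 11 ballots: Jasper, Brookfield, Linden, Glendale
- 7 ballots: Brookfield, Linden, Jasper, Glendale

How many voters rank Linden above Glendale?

Ballots ranking Linden above Glendale: 11+7 = 18.
Ballots ranking Glendale above Linden: 10+1 = 11.
So 18 of 29 voters prefer Linden to Glendale.

18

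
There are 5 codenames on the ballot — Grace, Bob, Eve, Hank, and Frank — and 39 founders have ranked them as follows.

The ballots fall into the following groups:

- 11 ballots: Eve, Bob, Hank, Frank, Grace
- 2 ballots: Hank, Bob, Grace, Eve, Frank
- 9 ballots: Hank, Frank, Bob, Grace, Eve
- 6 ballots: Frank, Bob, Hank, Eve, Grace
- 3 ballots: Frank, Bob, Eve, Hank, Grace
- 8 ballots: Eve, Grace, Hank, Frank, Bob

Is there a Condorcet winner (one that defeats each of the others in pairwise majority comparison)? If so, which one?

Head-to-head results (39 voters total):
Grace vs Bob: Bob wins 31–8.
Grace vs Eve: Eve wins 28–11.
Grace vs Hank: Hank wins 31–8.
Grace vs Frank: Frank wins 29–10.
Bob vs Eve: Bob wins 20–19.
Bob vs Hank: Bob wins 20–19.
Bob vs Frank: Frank wins 26–13.
Eve vs Hank: Eve wins 22–17.
Eve vs Frank: Eve wins 21–18.
Hank vs Frank: Hank wins 30–9.
No candidate beats all others: Bob beats Eve beats Frank beats Bob, a majority cycle.

None — there is no Condorcet winner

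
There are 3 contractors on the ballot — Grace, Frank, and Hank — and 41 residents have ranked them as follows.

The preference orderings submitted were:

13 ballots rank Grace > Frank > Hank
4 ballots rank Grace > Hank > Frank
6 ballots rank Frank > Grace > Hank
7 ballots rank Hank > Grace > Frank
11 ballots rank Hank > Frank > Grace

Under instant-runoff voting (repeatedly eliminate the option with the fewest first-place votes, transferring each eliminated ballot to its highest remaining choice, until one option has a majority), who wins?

Grace

Round 1: Hank 18, Grace 17, Frank 6. Frank has the fewest and is eliminated.
Round 2: Grace 23, Hank 18. Grace has a majority.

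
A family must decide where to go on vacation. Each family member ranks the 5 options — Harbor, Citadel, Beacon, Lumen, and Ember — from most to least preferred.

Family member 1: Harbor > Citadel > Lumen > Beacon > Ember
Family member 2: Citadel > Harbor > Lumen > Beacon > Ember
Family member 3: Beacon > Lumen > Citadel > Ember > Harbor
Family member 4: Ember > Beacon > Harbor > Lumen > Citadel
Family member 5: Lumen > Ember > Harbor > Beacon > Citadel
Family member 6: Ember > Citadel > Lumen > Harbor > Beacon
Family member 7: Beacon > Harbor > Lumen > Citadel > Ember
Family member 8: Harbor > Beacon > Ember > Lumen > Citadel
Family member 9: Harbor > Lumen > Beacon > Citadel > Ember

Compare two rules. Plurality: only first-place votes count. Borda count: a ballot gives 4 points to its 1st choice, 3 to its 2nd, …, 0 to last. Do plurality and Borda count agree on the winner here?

Plurality first-place counts: Harbor 3, Citadel 1, Beacon 2, Lumen 1, Ember 2 → Harbor.
Borda totals: Harbor 23, Citadel 14, Beacon 19, Lumen 20, Ember 14 → Harbor.
The two rules agree on Harbor.

Yes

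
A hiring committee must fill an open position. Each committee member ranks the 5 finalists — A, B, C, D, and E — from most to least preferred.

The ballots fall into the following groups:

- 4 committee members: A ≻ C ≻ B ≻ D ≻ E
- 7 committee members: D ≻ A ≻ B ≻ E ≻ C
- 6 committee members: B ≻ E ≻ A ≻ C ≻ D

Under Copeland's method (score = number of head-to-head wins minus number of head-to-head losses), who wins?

Pairwise results:
  A vs B: A wins 11–6.
  A vs C: A wins 17–0.
  A vs D: A wins 10–7.
  A vs E: A wins 11–6.
  B vs C: B wins 13–4.
  B vs D: B wins 10–7.
  B vs E: B wins 17–0.
  C vs D: C wins 10–7.
  C vs E: E wins 13–4.
  D vs E: D wins 11–6.
Copeland scores (wins − losses):
  A: 4 − 0 = 4
  B: 3 − 1 = 2
  C: 1 − 3 = -2
  D: 1 − 3 = -2
  E: 1 − 3 = -2
A has the best Copeland score.

A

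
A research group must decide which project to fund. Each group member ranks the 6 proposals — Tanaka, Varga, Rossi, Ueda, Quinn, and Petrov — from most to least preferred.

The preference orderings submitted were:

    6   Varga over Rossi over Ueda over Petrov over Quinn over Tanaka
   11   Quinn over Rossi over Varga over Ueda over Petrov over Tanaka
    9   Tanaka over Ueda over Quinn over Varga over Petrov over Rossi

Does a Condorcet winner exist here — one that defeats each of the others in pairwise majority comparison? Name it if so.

Head-to-head results (26 voters total):
Tanaka vs Varga: Varga wins 17–9.
Tanaka vs Rossi: Rossi wins 17–9.
Tanaka vs Ueda: Ueda wins 17–9.
Tanaka vs Quinn: Quinn wins 17–9.
Tanaka vs Petrov: Petrov wins 17–9.
Varga vs Rossi: Varga wins 15–11.
Varga vs Ueda: Varga wins 17–9.
Varga vs Quinn: Quinn wins 20–6.
Varga vs Petrov: Varga wins 26–0.
Rossi vs Ueda: Rossi wins 17–9.
Rossi vs Quinn: Quinn wins 20–6.
Rossi vs Petrov: Rossi wins 17–9.
Ueda vs Quinn: Ueda wins 15–11.
Ueda vs Petrov: Ueda wins 26–0.
Quinn vs Petrov: Quinn wins 20–6.
No candidate beats all others: Varga beats Ueda beats Quinn beats Varga, a majority cycle.

No Condorcet winner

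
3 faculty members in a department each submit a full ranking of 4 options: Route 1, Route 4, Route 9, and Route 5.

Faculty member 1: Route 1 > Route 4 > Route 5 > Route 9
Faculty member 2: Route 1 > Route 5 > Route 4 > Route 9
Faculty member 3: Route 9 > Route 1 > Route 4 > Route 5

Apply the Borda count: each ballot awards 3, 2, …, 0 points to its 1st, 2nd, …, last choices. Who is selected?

Borda scores:
  Route 1: 3 + 3 + 2 = 8
  Route 4: 2 + 1 + 1 = 4
  Route 9: 0 + 0 + 3 = 3
  Route 5: 1 + 2 + 0 = 3
Route 1 has the highest total.

Route 1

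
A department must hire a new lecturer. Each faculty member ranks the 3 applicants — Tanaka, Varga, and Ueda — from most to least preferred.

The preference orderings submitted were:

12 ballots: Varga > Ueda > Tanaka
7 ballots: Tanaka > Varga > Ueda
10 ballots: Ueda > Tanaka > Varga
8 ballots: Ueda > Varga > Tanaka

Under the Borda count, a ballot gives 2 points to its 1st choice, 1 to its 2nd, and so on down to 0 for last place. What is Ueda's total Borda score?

Borda scores:
  Tanaka: 12·0 + 7·2 + 10·1 + 8·0 = 24
  Varga: 12·2 + 7·1 + 10·0 + 8·1 = 39
  Ueda: 12·1 + 7·0 + 10·2 + 8·2 = 48

48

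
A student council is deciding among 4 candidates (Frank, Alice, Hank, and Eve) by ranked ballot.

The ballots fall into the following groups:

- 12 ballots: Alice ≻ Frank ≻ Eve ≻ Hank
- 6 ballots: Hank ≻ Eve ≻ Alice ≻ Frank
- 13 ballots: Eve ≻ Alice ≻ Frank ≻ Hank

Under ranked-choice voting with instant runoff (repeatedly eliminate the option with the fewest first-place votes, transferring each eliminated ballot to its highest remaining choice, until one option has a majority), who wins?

Eve

Round 1: Eve 13, Alice 12, Hank 6, Frank 0. Frank has the fewest and is eliminated.
Round 2: Eve 13, Alice 12, Hank 6. Hank has the fewest and is eliminated.
Round 3: Eve 19, Alice 12. Eve has a majority.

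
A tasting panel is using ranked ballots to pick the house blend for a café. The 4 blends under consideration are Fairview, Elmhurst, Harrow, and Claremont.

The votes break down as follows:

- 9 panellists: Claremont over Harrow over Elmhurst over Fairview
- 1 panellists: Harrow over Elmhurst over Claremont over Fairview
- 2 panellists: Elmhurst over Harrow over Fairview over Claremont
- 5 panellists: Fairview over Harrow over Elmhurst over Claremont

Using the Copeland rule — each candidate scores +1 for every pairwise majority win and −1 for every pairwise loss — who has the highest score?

Claremont

Pairwise results:
  Fairview vs Elmhurst: Elmhurst wins 12–5.
  Fairview vs Harrow: Harrow wins 12–5.
  Fairview vs Claremont: Claremont wins 10–7.
  Elmhurst vs Harrow: Harrow wins 15–2.
  Elmhurst vs Claremont: Claremont wins 9–8.
  Harrow vs Claremont: Claremont wins 9–8.
Copeland scores (wins − losses):
  Fairview: 0 − 3 = -3
  Elmhurst: 1 − 2 = -1
  Harrow: 2 − 1 = 1
  Claremont: 3 − 0 = 3
Claremont has the best Copeland score.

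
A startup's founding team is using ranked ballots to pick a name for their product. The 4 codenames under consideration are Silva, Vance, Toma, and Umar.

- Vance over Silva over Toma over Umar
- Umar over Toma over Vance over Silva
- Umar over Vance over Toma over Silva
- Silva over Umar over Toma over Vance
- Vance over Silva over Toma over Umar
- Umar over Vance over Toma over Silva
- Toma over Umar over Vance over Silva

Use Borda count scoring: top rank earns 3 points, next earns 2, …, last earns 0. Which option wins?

Borda scores:
  Silva: 2 + 0 + 0 + 3 + 2 + 0 + 0 = 7
  Vance: 3 + 1 + 2 + 0 + 3 + 2 + 1 = 12
  Toma: 1 + 2 + 1 + 1 + 1 + 1 + 3 = 10
  Umar: 0 + 3 + 3 + 2 + 0 + 3 + 2 = 13
Umar has the highest total.

Umar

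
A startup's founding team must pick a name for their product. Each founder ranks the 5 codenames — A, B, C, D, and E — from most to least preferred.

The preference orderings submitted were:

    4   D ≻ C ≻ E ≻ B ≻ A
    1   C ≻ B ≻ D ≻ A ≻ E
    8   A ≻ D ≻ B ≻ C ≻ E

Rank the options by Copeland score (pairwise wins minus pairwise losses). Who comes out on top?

Pairwise results:
  A vs B: A wins 8–5.
  A vs C: A wins 8–5.
  A vs D: A wins 8–5.
  A vs E: A wins 9–4.
  B vs C: B wins 8–5.
  B vs D: D wins 12–1.
  B vs E: B wins 9–4.
  C vs D: D wins 12–1.
  C vs E: C wins 13–0.
  D vs E: D wins 13–0.
Copeland scores (wins − losses):
  A: 4 − 0 = 4
  B: 2 − 2 = 0
  C: 1 − 3 = -2
  D: 3 − 1 = 2
  E: 0 − 4 = -4
A has the best Copeland score.

A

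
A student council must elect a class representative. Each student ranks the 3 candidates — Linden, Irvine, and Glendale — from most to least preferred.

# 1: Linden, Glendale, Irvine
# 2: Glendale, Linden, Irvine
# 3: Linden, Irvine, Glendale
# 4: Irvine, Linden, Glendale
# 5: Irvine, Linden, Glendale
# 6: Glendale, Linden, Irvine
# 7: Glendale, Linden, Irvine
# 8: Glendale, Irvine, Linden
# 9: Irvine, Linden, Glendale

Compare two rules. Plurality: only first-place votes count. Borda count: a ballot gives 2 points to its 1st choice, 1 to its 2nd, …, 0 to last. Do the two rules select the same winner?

No

Plurality first-place counts: Linden 2, Irvine 3, Glendale 4 → Glendale.
Borda totals: Linden 10, Irvine 8, Glendale 9 → Linden.
The two rules disagree: plurality picks Glendale, Borda picks Linden.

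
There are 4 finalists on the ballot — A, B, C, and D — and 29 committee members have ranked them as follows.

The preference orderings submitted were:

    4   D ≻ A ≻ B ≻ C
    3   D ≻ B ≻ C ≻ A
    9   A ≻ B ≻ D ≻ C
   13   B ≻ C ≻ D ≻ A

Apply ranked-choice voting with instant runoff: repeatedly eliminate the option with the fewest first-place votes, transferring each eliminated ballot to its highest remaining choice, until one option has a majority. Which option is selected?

Round 1: B 13, A 9, D 7, C 0. C has the fewest and is eliminated.
Round 2: B 13, A 9, D 7. D has the fewest and is eliminated.
Round 3: B 16, A 13. B has a majority.

B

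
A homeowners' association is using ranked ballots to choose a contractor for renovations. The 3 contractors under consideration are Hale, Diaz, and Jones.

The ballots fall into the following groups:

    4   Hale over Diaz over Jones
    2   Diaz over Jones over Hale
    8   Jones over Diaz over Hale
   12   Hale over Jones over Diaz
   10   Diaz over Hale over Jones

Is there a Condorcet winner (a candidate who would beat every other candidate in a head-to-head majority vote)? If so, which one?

Head-to-head results (36 voters total):
Hale vs Diaz: Diaz wins 20–16.
Hale vs Jones: Hale wins 26–10.
Diaz vs Jones: Jones wins 20–16.
No candidate beats all others: Hale beats Jones beats Diaz beats Hale, a majority cycle.

None — there is no Condorcet winner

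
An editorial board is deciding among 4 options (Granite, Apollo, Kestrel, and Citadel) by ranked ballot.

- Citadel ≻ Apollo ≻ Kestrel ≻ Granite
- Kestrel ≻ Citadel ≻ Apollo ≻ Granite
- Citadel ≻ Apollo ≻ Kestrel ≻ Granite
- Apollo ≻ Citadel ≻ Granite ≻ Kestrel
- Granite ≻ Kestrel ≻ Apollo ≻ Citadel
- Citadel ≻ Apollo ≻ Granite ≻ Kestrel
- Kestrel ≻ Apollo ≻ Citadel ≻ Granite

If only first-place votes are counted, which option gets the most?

Citadel

First-place vote totals:
  Granite: 1
  Apollo: 1
  Kestrel: 2
  Citadel: 3
Citadel has the most first-place votes.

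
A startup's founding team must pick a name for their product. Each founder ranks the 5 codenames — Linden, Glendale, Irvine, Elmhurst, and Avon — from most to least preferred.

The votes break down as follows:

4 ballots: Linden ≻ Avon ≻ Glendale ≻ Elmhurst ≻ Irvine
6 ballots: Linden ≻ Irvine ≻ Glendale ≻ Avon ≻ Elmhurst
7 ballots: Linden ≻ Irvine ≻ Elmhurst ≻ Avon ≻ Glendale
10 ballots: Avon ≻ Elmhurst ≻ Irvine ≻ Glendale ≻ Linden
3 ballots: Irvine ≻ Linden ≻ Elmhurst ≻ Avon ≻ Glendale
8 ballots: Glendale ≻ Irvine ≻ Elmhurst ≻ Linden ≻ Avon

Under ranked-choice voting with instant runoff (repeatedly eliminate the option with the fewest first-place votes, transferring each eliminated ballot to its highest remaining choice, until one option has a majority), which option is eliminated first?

Round 1: Linden 17, Avon 10, Glendale 8, Irvine 3, Elmhurst 0. Elmhurst has the fewest and is eliminated.
Round 2: Linden 17, Avon 10, Glendale 8, Irvine 3. Irvine has the fewest and is eliminated.
Round 3: Linden 20, Avon 10, Glendale 8. Linden has a majority.

Elmhurst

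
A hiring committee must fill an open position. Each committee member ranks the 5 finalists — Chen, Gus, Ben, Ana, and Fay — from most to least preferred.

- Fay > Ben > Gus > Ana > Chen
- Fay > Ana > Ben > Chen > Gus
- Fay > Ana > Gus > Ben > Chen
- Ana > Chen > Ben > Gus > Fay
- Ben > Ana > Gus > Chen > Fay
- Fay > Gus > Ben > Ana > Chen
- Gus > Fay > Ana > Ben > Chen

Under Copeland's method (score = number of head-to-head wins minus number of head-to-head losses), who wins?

Pairwise results:
  Chen vs Gus: Gus wins 5–2.
  Chen vs Ben: Ben wins 6–1.
  Chen vs Ana: Ana wins 7–0.
  Chen vs Fay: Fay wins 5–2.
  Gus vs Ben: Ben wins 4–3.
  Gus vs Ana: Ana wins 4–3.
  Gus vs Fay: Fay wins 4–3.
  Ben vs Ana: Ana wins 4–3.
  Ben vs Fay: Fay wins 5–2.
  Ana vs Fay: Fay wins 5–2.
Copeland scores (wins − losses):
  Chen: 0 − 4 = -4
  Gus: 1 − 3 = -2
  Ben: 2 − 2 = 0
  Ana: 3 − 1 = 2
  Fay: 4 − 0 = 4
Fay has the best Copeland score.

Fay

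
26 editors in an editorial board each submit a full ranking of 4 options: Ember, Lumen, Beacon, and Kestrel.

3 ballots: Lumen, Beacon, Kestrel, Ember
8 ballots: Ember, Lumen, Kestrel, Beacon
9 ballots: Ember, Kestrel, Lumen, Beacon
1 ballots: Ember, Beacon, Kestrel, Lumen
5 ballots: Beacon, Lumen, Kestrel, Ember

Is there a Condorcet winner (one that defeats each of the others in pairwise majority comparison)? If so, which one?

Head-to-head results (26 voters total):
Ember vs Lumen: Ember wins 18–8.
Ember vs Beacon: Ember wins 18–8.
Ember vs Kestrel: Ember wins 18–8.
Lumen vs Beacon: Lumen wins 20–6.
Lumen vs Kestrel: Lumen wins 16–10.
Beacon vs Kestrel: Kestrel wins 17–9.
Ember beats each rival — Lumen (18–8), Beacon (18–8), Kestrel (18–8) — so Ember is the Condorcet winner.

Ember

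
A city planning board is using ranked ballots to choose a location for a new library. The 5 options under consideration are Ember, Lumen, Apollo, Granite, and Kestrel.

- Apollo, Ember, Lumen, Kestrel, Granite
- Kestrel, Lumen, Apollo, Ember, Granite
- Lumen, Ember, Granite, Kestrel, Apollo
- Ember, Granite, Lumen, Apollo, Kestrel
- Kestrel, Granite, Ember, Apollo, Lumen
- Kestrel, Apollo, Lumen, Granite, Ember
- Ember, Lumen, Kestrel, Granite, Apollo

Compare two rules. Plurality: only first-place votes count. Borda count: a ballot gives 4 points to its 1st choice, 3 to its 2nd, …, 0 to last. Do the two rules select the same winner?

No

Plurality first-place counts: Ember 2, Lumen 1, Apollo 1, Granite 0, Kestrel 3 → Kestrel.
Borda totals: Ember 17, Lumen 16, Apollo 11, Granite 10, Kestrel 16 → Ember.
The two rules disagree: plurality picks Kestrel, Borda picks Ember.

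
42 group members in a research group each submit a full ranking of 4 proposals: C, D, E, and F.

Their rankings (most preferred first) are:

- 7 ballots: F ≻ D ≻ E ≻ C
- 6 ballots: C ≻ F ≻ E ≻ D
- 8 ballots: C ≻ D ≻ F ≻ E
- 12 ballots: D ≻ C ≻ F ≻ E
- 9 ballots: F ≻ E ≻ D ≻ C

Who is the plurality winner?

F

First-place vote totals:
  C: 14
  D: 12
  E: 0
  F: 16
F has the most first-place votes.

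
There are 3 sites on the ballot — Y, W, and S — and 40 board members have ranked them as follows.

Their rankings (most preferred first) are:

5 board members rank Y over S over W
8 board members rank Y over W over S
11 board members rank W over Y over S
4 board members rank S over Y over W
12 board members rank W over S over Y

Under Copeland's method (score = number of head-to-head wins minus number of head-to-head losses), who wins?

W

Pairwise results:
  Y vs W: W wins 23–17.
  Y vs S: Y wins 24–16.
  W vs S: W wins 31–9.
Copeland scores (wins − losses):
  Y: 1 − 1 = 0
  W: 2 − 0 = 2
  S: 0 − 2 = -2
W has the best Copeland score.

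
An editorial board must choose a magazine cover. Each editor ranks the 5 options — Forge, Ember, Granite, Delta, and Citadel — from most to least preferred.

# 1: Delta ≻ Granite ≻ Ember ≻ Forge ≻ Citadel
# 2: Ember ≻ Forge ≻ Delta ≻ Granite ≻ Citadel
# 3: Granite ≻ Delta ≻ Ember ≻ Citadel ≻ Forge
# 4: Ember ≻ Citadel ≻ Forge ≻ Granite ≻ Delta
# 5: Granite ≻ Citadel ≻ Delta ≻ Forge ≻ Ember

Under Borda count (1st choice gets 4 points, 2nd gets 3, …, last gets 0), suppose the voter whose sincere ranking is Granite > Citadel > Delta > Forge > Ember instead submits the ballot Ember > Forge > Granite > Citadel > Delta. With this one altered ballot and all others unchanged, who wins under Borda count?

Borda totals with the altered ballot: Forge 9, Ember 16, Granite 11, Delta 9, Citadel 5.
The switch changes the winner from Granite to Ember.

Ember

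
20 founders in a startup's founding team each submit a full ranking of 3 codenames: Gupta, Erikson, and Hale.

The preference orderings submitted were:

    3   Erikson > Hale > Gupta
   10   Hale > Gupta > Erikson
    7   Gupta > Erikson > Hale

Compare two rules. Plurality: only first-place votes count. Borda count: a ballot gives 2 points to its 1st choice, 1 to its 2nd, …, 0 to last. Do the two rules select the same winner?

No

Plurality first-place counts: Gupta 7, Erikson 3, Hale 10 → Hale.
Borda totals: Gupta 24, Erikson 13, Hale 23 → Gupta.
The two rules disagree: plurality picks Hale, Borda picks Gupta.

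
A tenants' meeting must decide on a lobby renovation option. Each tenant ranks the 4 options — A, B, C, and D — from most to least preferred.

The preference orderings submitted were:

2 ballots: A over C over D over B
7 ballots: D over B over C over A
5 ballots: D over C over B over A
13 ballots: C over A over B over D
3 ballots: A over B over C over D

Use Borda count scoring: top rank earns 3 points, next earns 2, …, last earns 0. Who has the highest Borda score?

C

Borda scores:
  A: 2·3 + 7·0 + 5·0 + 13·2 + 3·3 = 41
  B: 2·0 + 7·2 + 5·1 + 13·1 + 3·2 = 38
  C: 2·2 + 7·1 + 5·2 + 13·3 + 3·1 = 63
  D: 2·1 + 7·3 + 5·3 + 13·0 + 3·0 = 38
C has the highest total.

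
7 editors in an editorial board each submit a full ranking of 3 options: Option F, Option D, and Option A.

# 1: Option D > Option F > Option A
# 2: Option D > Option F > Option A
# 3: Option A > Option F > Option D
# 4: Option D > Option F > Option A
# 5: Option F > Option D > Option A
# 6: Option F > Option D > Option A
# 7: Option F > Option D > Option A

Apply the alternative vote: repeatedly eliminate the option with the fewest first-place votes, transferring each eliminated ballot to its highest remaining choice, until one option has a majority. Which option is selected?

Round 1: Option F 3, Option D 3, Option A 1. Option A has the fewest and is eliminated.
Round 2: Option F 4, Option D 3. Option F has a majority.

Option F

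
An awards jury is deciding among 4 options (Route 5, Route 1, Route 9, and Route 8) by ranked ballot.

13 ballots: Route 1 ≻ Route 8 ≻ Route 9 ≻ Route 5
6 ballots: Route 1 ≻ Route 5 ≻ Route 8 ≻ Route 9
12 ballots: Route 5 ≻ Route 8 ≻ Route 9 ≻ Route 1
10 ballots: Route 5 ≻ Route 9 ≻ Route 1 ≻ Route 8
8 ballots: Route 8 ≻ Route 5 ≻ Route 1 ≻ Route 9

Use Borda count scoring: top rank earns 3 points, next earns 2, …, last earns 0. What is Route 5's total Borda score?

94

Borda scores:
  Route 5: 13·0 + 6·2 + 12·3 + 10·3 + 8·2 = 94
  Route 1: 13·3 + 6·3 + 12·0 + 10·1 + 8·1 = 75
  Route 9: 13·1 + 6·0 + 12·1 + 10·2 + 8·0 = 45
  Route 8: 13·2 + 6·1 + 12·2 + 10·0 + 8·3 = 80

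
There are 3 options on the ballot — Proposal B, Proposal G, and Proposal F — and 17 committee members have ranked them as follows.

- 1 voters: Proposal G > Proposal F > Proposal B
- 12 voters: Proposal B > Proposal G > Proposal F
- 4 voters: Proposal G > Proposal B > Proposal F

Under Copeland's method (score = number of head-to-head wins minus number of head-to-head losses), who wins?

Pairwise results:
  Proposal B vs Proposal G: Proposal B wins 12–5.
  Proposal B vs Proposal F: Proposal B wins 16–1.
  Proposal G vs Proposal F: Proposal G wins 17–0.
Copeland scores (wins − losses):
  Proposal B: 2 − 0 = 2
  Proposal G: 1 − 1 = 0
  Proposal F: 0 − 2 = -2
Proposal B has the best Copeland score.

Proposal B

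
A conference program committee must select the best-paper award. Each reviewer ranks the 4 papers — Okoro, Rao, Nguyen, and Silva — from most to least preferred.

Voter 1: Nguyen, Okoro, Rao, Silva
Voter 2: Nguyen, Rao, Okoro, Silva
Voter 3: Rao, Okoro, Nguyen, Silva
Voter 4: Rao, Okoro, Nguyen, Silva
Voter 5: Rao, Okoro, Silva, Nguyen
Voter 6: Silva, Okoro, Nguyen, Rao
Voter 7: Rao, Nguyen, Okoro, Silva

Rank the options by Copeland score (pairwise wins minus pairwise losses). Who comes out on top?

Rao

Pairwise results:
  Okoro vs Rao: Rao wins 5–2.
  Okoro vs Nguyen: Okoro wins 4–3.
  Okoro vs Silva: Okoro wins 6–1.
  Rao vs Nguyen: Rao wins 4–3.
  Rao vs Silva: Rao wins 6–1.
  Nguyen vs Silva: Nguyen wins 5–2.
Copeland scores (wins − losses):
  Okoro: 2 − 1 = 1
  Rao: 3 − 0 = 3
  Nguyen: 1 − 2 = -1
  Silva: 0 − 3 = -3
Rao has the best Copeland score.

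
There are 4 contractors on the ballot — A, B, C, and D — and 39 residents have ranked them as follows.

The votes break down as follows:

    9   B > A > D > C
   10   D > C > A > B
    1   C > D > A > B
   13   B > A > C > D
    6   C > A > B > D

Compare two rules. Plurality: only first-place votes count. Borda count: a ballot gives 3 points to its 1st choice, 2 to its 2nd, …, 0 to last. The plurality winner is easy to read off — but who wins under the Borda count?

B

Plurality first-place counts: A 0, B 22, C 7, D 10 → B.
Borda totals: A 67, B 72, C 54, D 41 → B.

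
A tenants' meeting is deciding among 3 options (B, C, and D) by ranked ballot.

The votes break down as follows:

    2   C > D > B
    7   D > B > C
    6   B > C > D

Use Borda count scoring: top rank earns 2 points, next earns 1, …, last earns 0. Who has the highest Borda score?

B

Borda scores:
  B: 2·0 + 7·1 + 6·2 = 19
  C: 2·2 + 7·0 + 6·1 = 10
  D: 2·1 + 7·2 + 6·0 = 16
B has the highest total.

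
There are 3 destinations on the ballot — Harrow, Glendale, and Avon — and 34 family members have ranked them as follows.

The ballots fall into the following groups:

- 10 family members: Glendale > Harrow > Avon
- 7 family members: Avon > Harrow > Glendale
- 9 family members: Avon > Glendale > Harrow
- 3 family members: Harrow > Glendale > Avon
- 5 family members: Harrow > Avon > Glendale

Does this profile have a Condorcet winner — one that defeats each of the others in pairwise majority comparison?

Head-to-head results (34 voters total):
Harrow vs Glendale: Glendale wins 19–15.
Harrow vs Avon: Harrow wins 18–16.
Glendale vs Avon: Avon wins 21–13.
No candidate beats all others: Harrow beats Avon beats Glendale beats Harrow, a majority cycle.

No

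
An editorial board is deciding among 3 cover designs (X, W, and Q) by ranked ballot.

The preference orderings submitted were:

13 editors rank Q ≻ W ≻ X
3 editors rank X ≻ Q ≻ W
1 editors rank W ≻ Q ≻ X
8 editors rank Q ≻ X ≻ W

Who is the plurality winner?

First-place vote totals:
  X: 3
  W: 1
  Q: 21
Q has the most first-place votes.

Q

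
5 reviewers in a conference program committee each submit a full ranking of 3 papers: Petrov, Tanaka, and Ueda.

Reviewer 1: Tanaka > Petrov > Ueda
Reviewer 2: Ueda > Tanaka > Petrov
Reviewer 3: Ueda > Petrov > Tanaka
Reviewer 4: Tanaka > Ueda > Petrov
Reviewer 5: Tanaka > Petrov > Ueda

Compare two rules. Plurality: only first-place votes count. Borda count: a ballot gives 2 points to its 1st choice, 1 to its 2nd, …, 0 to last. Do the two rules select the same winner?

Plurality first-place counts: Petrov 0, Tanaka 3, Ueda 2 → Tanaka.
Borda totals: Petrov 3, Tanaka 7, Ueda 5 → Tanaka.
The two rules agree on Tanaka.

Yes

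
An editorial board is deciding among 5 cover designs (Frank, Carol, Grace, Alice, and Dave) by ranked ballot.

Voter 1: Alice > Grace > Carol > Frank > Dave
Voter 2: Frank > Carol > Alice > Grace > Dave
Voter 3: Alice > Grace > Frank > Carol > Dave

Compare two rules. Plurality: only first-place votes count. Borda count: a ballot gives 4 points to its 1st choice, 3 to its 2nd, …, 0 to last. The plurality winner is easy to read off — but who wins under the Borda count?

Plurality first-place counts: Frank 1, Carol 0, Grace 0, Alice 2, Dave 0 → Alice.
Borda totals: Frank 7, Carol 6, Grace 7, Alice 10, Dave 0 → Alice.

Alice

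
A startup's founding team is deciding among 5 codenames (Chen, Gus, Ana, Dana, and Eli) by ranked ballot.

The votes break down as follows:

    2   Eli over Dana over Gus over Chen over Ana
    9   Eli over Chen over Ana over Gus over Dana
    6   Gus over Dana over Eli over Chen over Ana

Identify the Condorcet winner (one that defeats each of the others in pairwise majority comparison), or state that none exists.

Eli

Head-to-head results (17 voters total):
Chen vs Gus: Chen wins 9–8.
Chen vs Ana: Chen wins 17–0.
Chen vs Dana: Chen wins 9–8.
Chen vs Eli: Eli wins 17–0.
Gus vs Ana: Ana wins 9–8.
Gus vs Dana: Gus wins 15–2.
Gus vs Eli: Eli wins 11–6.
Ana vs Dana: Ana wins 9–8.
Ana vs Eli: Eli wins 17–0.
Dana vs Eli: Eli wins 11–6.
Eli beats each rival — Chen (17–0), Gus (11–6), Ana (17–0), Dana (11–6) — so Eli is the Condorcet winner.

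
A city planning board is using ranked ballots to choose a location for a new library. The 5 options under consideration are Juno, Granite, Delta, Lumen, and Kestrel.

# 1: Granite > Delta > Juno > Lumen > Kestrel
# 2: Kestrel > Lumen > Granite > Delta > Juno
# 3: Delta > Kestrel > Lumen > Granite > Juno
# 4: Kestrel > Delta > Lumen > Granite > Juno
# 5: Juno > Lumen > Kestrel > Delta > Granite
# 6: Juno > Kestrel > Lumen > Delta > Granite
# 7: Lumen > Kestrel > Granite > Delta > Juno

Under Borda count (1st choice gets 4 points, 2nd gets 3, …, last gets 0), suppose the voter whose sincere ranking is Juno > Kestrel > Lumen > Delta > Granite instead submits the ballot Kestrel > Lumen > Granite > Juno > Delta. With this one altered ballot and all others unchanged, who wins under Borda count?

Kestrel

Borda totals with the altered ballot: Juno 7, Granite 12, Delta 13, Lumen 18, Kestrel 20.
The winner is unchanged: still Kestrel.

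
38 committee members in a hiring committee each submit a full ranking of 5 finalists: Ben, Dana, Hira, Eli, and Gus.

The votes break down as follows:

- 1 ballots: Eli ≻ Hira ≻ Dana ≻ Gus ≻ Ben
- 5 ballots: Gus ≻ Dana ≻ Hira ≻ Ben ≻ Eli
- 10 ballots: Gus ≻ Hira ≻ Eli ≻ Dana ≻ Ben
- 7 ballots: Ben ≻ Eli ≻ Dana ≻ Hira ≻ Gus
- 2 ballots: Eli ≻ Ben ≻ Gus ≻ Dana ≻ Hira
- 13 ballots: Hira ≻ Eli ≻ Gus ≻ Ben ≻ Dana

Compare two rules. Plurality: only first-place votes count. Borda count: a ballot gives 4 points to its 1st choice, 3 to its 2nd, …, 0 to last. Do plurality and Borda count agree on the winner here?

No

Plurality first-place counts: Ben 7, Dana 0, Hira 13, Eli 3, Gus 15 → Gus.
Borda totals: Ben 52, Dana 43, Hira 102, Eli 92, Gus 91 → Hira.
The two rules disagree: plurality picks Gus, Borda picks Hira.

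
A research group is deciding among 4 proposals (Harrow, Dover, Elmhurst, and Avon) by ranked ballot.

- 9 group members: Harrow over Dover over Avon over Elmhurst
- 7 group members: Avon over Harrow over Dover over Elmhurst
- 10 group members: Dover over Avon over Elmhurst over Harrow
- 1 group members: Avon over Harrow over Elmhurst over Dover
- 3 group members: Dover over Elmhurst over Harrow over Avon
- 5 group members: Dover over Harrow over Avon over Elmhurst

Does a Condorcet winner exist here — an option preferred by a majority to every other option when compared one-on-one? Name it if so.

Head-to-head results (35 voters total):
Harrow vs Dover: Dover wins 18–17.
Harrow vs Elmhurst: Harrow wins 22–13.
Harrow vs Avon: Avon wins 18–17.
Dover vs Elmhurst: Dover wins 34–1.
Dover vs Avon: Dover wins 27–8.
Elmhurst vs Avon: Avon wins 32–3.
Dover beats each rival — Harrow (18–17), Elmhurst (34–1), Avon (27–8) — so Dover is the Condorcet winner.

Dover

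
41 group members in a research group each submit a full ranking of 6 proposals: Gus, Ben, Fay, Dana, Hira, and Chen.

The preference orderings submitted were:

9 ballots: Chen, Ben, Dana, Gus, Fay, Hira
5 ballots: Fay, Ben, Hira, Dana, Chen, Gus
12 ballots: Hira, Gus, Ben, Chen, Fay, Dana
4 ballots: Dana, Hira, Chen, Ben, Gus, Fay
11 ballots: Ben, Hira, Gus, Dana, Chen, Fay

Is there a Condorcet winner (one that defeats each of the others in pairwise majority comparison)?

Head-to-head results (41 voters total):
Gus vs Ben: Ben wins 29–12.
Gus vs Fay: Gus wins 36–5.
Gus vs Dana: Gus wins 23–18.
Gus vs Hira: Hira wins 32–9.
Gus vs Chen: Gus wins 23–18.
Ben vs Fay: Ben wins 36–5.
Ben vs Dana: Ben wins 37–4.
Ben vs Hira: Ben wins 25–16.
Ben vs Chen: Ben wins 28–13.
Fay vs Dana: Dana wins 24–17.
Fay vs Hira: Hira wins 27–14.
Fay vs Chen: Chen wins 36–5.
Dana vs Hira: Hira wins 28–13.
Dana vs Chen: Chen wins 21–20.
Hira vs Chen: Hira wins 32–9.
Ben beats each rival — Gus (29–12), Fay (36–5), Dana (37–4), Hira (25–16), Chen (28–13) — so Ben is the Condorcet winner.

Yes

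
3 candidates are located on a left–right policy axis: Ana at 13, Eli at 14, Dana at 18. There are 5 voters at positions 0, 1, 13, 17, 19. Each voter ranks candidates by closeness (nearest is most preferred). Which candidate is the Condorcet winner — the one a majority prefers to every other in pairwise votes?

With single-peaked preferences on a line, the Condorcet winner is the candidate closest to the median voter.
The median voter (position 13) is closest to Ana at 13.
Check: Ana vs Eli — voters closer to Ana: 3 of 5.

Ana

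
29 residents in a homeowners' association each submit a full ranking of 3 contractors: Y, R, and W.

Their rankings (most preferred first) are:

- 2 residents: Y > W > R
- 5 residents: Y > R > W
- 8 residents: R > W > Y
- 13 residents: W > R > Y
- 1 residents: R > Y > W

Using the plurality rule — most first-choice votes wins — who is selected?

First-place vote totals:
  Y: 7
  R: 9
  W: 13
W has the most first-place votes.

W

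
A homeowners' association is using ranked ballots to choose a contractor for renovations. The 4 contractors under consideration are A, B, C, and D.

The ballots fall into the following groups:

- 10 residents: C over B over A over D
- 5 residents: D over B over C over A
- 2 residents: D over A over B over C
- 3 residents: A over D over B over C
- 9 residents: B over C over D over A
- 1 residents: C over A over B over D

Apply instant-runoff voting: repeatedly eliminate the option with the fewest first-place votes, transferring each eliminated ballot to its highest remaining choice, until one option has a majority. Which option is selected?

C

Round 1: C 11, B 9, D 7, A 3. A has the fewest and is eliminated.
Round 2: C 11, D 10, B 9. B has the fewest and is eliminated.
Round 3: C 20, D 10. C has a majority.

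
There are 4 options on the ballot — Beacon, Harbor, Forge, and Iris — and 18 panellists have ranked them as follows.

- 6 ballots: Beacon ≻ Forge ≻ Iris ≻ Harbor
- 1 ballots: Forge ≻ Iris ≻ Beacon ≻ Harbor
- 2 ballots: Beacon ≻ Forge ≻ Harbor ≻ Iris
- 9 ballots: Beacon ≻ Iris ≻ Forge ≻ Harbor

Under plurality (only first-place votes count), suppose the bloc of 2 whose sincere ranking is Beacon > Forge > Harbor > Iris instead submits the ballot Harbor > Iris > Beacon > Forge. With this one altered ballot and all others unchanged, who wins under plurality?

Beacon

First-place totals with the altered ballot: Beacon 15, Harbor 2, Forge 1, Iris 0.
The winner is unchanged: still Beacon.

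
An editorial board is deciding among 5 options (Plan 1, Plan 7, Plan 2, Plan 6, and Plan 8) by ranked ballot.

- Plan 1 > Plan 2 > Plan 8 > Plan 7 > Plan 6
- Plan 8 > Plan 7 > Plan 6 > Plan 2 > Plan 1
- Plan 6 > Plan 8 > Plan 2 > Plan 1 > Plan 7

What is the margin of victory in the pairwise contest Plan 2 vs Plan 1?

Ballots ranking Plan 2 above Plan 1: 2.
Ballots ranking Plan 1 above Plan 2: 1.
Plan 2 wins 2–1, a margin of 1.

1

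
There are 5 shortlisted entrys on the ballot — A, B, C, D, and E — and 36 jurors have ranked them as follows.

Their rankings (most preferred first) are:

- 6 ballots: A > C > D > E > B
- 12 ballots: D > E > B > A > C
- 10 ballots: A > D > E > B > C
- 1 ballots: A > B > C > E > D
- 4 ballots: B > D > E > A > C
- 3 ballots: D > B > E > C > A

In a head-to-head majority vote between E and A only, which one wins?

Ballots ranking E above A: 12+4+3 = 19.
Ballots ranking A above E: 6+10+1 = 17.
E wins the head-to-head, 19–17.

E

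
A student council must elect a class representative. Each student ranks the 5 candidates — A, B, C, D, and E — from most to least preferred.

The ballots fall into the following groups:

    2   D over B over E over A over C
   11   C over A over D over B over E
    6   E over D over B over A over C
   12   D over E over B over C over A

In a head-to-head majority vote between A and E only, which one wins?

Ballots ranking A above E: 11.
Ballots ranking E above A: 2+6+12 = 20.
E wins the head-to-head, 20–11.

E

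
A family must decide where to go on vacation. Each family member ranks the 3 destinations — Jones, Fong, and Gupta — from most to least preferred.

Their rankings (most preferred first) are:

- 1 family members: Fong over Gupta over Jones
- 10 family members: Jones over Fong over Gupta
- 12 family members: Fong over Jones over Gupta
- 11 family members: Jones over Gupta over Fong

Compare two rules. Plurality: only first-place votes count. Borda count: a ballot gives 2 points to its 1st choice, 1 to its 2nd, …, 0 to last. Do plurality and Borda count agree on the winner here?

Yes

Plurality first-place counts: Jones 21, Fong 13, Gupta 0 → Jones.
Borda totals: Jones 54, Fong 36, Gupta 12 → Jones.
The two rules agree on Jones.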